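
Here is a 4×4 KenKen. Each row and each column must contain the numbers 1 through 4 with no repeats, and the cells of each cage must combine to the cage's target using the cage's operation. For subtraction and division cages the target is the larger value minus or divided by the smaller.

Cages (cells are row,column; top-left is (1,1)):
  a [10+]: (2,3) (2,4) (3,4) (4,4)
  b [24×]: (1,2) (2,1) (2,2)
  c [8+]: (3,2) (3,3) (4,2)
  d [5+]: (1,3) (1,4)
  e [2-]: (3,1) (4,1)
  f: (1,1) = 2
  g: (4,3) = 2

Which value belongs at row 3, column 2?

4

Cage f is given, which forces (1,1) = 2.
G is a freebie, so (4,3) = 2.
The 3 cells of cage b must have product 24; hence (2,2) = 2.
Cage a has sum 10; hence (3,4) = 2.
In row 1, 3 can only go at (1,2), so (1,2) = 3.
Cage b needs product 24, leaving (2,1) = 4.
The 3 cells of cage c must have sum 8, which forces (3,3) = 3.
Column 3 now contains 3; hence (2,3) = 1.
Cage a has sum 10; hence (2,4) = 3.
Row 3 already has 3, so (3,1) = 1.
Row 3 already has 1, so (3,2) = 4.
Cage e needs two cells with difference 2, so (4,1) = 3.
Column 2 already has 4, so (4,2) = 1.
Cage a has sum 10; hence (4,4) = 4.
Column 3 now contains 1; hence (1,3) = 4.
4 is placed in column 4, which forces (1,4) = 1.
The full grid is 2 3 4 1 / 4 2 1 3 / 1 4 3 2 / 3 1 2 4.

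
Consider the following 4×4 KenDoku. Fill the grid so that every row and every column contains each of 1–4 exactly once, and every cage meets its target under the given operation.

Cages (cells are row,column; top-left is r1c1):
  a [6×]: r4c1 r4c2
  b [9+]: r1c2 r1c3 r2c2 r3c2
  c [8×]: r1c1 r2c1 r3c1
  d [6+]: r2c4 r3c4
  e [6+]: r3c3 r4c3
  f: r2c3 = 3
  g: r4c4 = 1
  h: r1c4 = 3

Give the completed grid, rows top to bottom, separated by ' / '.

2 4 1 3 / 4 1 3 2 / 1 3 2 4 / 3 2 4 1

Cage h is given, so r1c4 = 3.
Cage f is given, so r2c3 = 3.
Cage g is a single given cell; hence r4c4 = 1.
Row 3 needs a 3, and only r3c2 is open for it.
Cage b has sum 9, leaving r1c2 = 4.
The 4 cells of cage b must have sum 9, which forces r1c3 = 1.
Cage b needs sum 9, leaving r2c2 = 1.
The two cells of cage a must have product 6, so r4c1 = 3.
Column 2 already has 3, which forces r4c2 = 2.
Row 4 already has 2, leaving r4c3 = 4.
Row 1 already has 1, which forces r1c1 = 2.
Cage c needs product 8; hence r2c1 = 4.
Row 2 now contains 4, which forces r2c4 = 2.
The 3 cells of cage c must have product 8, so r3c1 = 1.
Column 3 now contains 4, which forces r3c3 = 2.
2 is placed in column 4, which forces r3c4 = 4.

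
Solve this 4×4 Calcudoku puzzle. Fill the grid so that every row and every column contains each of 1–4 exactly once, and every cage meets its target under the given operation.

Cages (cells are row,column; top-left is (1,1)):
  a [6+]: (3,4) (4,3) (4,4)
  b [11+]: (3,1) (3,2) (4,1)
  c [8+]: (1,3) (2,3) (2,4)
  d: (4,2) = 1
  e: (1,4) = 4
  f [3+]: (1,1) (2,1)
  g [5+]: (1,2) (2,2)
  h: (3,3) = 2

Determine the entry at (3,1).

3

Cage e is given, so (1,4) = 4.
Cage b needs sum 11, so (3,1) = 3.
Cage b has sum 11, so (3,2) = 4.
H is a freebie; hence (3,3) = 2.
Row 3 now contains 2, leaving (3,4) = 1.
Cage b needs sum 11, so (4,1) = 4.
D is a freebie; hence (4,2) = 1.
Row 4 already has 1, which forces (4,3) = 3.
3 is placed in row 4, leaving (4,4) = 2.
3 is placed in column 3, which forces (1,3) = 1.
Cage c needs sum 8, which forces (2,3) = 4.
2 is placed in column 4, so (2,4) = 3.
1 is placed in row 1, so (1,1) = 2.
The two cells of cage g must have sum 5, so (1,2) = 3.
Cage f's pair has sum 3, which forces (2,1) = 1.
Row 2 already has 3, so (2,2) = 2.
Completed grid: 2 3 1 4 / 1 2 4 3 / 3 4 2 1 / 4 1 3 2.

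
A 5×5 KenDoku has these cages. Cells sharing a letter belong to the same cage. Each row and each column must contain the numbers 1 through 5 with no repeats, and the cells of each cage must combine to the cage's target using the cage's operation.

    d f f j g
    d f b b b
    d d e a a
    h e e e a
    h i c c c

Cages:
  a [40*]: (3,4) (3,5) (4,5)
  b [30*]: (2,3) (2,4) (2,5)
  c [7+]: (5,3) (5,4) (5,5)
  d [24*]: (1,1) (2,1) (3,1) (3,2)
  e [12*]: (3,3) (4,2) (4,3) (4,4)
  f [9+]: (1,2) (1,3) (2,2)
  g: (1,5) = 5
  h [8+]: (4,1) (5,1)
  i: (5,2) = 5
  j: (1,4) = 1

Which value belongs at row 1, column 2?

Cage j is given; hence (1,4) = 1.
Cage g is a single given cell; hence (1,5) = 5.
Cage i is given, leaving (5,2) = 5.
The 3 cells of cage a must have product 40, which forces (3,4) = 5.
Cage h's pair has sum 8, which forces (4,1) = 5.
5 is placed in row 5, so (5,1) = 3.
The 3 cells of cage b must have product 30, leaving (2,3) = 5.
Cage d needs product 24, which forces (3,2) = 3.
The 3 cells of cage f must have sum 9, leaving (1,3) = 3.
Cage e has product 12; hence (4,4) = 3.
Column 4 already has 3, which forces (2,4) = 2.
Cage b needs product 30; hence (2,5) = 3.
2 is placed in column 4, so (5,4) = 4.
The 3 cells of cage f must have sum 9, so (1,2) = 2.
Row 2 already has 2, so (2,2) = 4.
2 is placed in column 2, leaving (4,2) = 1.
1 is placed in row 4, so (4,3) = 4.
4 is placed in row 4; hence (4,5) = 2.
2 is placed in column 5, which forces (5,5) = 1.
2 is placed in row 1, leaving (1,1) = 4.
Row 2 now contains 4, which forces (2,1) = 1.
The 4 cells of cage d must have product 24, leaving (3,1) = 2.
The 4 cells of cage e must have product 12, which forces (3,3) = 1.
2 is placed in column 5; hence (3,5) = 4.
Row 5 already has 1, which forces (5,3) = 2.
The full grid is 4 2 3 1 5 / 1 4 5 2 3 / 2 3 1 5 4 / 5 1 4 3 2 / 3 5 2 4 1.

2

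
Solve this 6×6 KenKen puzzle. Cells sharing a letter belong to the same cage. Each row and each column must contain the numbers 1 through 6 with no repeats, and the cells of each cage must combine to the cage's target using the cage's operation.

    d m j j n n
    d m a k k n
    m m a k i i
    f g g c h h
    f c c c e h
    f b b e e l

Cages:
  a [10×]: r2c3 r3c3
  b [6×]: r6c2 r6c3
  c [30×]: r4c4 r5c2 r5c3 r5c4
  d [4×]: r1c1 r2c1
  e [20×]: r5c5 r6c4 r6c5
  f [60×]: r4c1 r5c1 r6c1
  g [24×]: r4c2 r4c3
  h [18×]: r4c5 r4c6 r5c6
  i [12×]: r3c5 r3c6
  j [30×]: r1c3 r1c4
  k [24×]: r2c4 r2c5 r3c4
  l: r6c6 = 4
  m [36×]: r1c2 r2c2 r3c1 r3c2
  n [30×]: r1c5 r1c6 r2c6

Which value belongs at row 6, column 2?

Cage l is given; hence r6c6 = 4.
The only place for 5 in row 3 is r3c3.
Column 3 already has 5; hence r1c3 = 6.
Cage j needs two cells with product 30; hence r1c4 = 5.
Column 3 already has 5, leaving r2c3 = 2.
Column 3 now contains 6, so r4c3 = 4.
The 3 cells of cage n must have product 30, which forces r2c6 = 5.
4 is placed in row 4, which forces r4c2 = 6.
Cage c needs product 30, so r5c2 = 5.
Column 2 already has 6, leaving r6c2 = 2.
Row 6 now contains 2, so r6c4 = 1.
The 3 cells of cage e must have product 20, leaving r6c5 = 5.
Cage m needs product 36; hence r3c1 = 3.
Cage f has product 60, so r4c1 = 5.
Cage c needs product 30, leaving r5c3 = 1.
The 3 cells of cage e must have product 20, so r5c5 = 4.
Column 1 now contains 3, leaving r6c1 = 6.
Row 6 now contains 1, which forces r6c3 = 3.
Row 5 now contains 4, leaving r5c1 = 2.
2 is placed in row 5; hence r5c4 = 3.
Row 5 already has 3, leaving r5c6 = 6.
Cage i needs two cells with product 12; hence r3c5 = 6.
6 is placed in column 6, which forces r3c6 = 2.
Column 4 already has 3, which forces r4c4 = 2.
Cage n needs product 30, which forces r1c5 = 2.
Column 6 now contains 2; hence r1c6 = 3.
Cage k has product 24, leaving r2c4 = 6.
The 3 cells of cage k must have product 24, leaving r2c5 = 1.
2 is placed in row 3, leaving r3c4 = 4.
1 is placed in column 5, which forces r4c5 = 3.
3 is placed in column 6, so r4c6 = 1.
Cage d needs two cells with product 4, which forces r1c1 = 1.
Cage m has product 36; hence r1c2 = 4.
1 is placed in row 2; hence r2c1 = 4.
The 4 cells of cage m must have product 36; hence r2c2 = 3.
4 is placed in row 3, leaving r3c2 = 1.
Filled in: 1 4 6 5 2 3 / 4 3 2 6 1 5 / 3 1 5 4 6 2 / 5 6 4 2 3 1 / 2 5 1 3 4 6 / 6 2 3 1 5 4.

2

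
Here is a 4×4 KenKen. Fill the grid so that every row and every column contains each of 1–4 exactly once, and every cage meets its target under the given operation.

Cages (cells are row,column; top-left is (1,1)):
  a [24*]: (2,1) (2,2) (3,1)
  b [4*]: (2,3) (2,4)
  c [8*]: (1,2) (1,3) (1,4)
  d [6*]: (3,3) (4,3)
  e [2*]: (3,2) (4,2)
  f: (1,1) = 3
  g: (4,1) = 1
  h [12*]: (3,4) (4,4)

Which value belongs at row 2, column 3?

4

Cage f is a single given cell, so (1,1) = 3.
G is a freebie, which forces (4,1) = 1.
Row 4 now contains 1, leaving (4,2) = 2.
2 is placed in row 4; hence (4,3) = 3.
Row 4 now contains 3; hence (4,4) = 4.
Cage a has product 24; hence (2,2) = 3.
The two cells of cage b must have product 4, which forces (2,3) = 4.
Column 4 now contains 4; hence (2,4) = 1.
Column 2 now contains 2; hence (3,2) = 1.
3 is placed in column 3, leaving (3,3) = 2.
Column 4 now contains 4, so (3,4) = 3.
Column 2 already has 1, which forces (1,2) = 4.
Column 3 now contains 2, so (1,3) = 1.
Column 4 already has 1; hence (1,4) = 2.
4 is placed in row 2; hence (2,1) = 2.
2 is placed in row 3; hence (3,1) = 4.
Filled in: 3 4 1 2 / 2 3 4 1 / 4 1 2 3 / 1 2 3 4.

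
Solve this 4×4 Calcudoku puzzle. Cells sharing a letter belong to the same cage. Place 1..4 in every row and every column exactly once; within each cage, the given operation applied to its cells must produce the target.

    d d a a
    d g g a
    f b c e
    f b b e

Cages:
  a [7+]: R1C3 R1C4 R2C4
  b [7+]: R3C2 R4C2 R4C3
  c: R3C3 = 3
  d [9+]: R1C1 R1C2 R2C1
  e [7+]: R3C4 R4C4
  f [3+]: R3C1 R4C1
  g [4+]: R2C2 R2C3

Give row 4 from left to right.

Cage c is a single given cell, which forces R3C3 = 3.
3 is placed in row 3; hence R3C4 = 4.
4 is placed in column 4, which forces R4C4 = 3.
Cage a has sum 7, so R1C3 = 4.
Cage g needs two cells with sum 4, leaving R2C2 = 3.
Column 3 now contains 3, leaving R2C3 = 1.
Row 2 already has 1; hence R2C4 = 2.
Column 3 now contains 1, leaving R4C3 = 2.
Cage d has sum 9, leaving R1C1 = 3.
3 is placed in column 2, so R1C2 = 2.
Column 4 now contains 2, which forces R1C4 = 1.
2 is placed in row 2; hence R2C1 = 4.
Cage f's pair has sum 3; hence R3C1 = 2.
The 3 cells of cage b must have sum 7, leaving R3C2 = 1.
Row 4 now contains 2, leaving R4C1 = 1.
Cage b needs sum 7, leaving R4C2 = 4.
Filled in: 3 2 4 1 / 4 3 1 2 / 2 1 3 4 / 1 4 2 3.

1 4 2 3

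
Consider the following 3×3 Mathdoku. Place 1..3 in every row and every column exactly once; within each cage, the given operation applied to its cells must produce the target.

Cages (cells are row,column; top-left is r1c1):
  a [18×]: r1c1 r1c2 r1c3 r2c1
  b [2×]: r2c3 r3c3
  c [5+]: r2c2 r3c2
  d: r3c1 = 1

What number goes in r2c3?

Cage a has product 18, so r2c1 = 3.
Row 2 already has 3, leaving r2c2 = 2.
Row 2 already has 2, which forces r2c3 = 1.
D is a freebie, which forces r3c1 = 1.
Column 2 now contains 2, so r3c2 = 3.
1 is placed in column 3, which forces r3c3 = 2.
Column 1 already has 1, leaving r1c1 = 2.
Column 2 already has 3; hence r1c2 = 1.
Column 3 now contains 2, which forces r1c3 = 3.
Filled in: 2 1 3 / 3 2 1 / 1 3 2.

1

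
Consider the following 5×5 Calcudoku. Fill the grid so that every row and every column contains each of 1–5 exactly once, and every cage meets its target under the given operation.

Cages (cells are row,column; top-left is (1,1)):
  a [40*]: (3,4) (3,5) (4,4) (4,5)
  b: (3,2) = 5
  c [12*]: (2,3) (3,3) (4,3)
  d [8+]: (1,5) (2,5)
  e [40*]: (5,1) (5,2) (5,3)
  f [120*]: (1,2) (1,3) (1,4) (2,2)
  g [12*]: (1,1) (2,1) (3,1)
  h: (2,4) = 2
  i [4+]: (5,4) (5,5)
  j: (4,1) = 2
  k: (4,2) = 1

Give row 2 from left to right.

H is a freebie, leaving (2,4) = 2.
Cage b is given; hence (3,2) = 5.
J is a freebie, which forces (4,1) = 2.
Cage k is a single given cell, leaving (4,2) = 1.
Cage a has product 40, which forces (3,4) = 1.
Cage a needs product 40, so (3,5) = 2.
Column 4 now contains 1, leaving (5,4) = 3.
Row 5 already has 3, leaving (5,5) = 1.
The 3 cells of cage c must have product 12; hence (2,3) = 1.
Cage g needs product 12, which forces (1,1) = 1.
Row 2 needs a 5, and only (2,5) is open for it.
Column 5 now contains 5, so (1,5) = 3.
The 4 cells of cage a must have product 40; hence (4,4) = 5.
Column 5 now contains 5; hence (4,5) = 4.
The 4 cells of cage f must have product 120, so (1,2) = 2.
Cage f needs product 120; hence (1,3) = 5.
Column 4 now contains 5, which forces (1,4) = 4.
Cage f has product 120; hence (2,2) = 3.
The 3 cells of cage c must have product 12, which forces (3,3) = 4.
4 is placed in row 4; hence (4,3) = 3.
Column 2 already has 2, which forces (5,2) = 4.
Column 3 already has 4, which forces (5,3) = 2.
Row 2 now contains 3, which forces (2,1) = 4.
Row 3 already has 4, which forces (3,1) = 3.
Row 5 now contains 4, leaving (5,1) = 5.
The full grid is 1 2 5 4 3 / 4 3 1 2 5 / 3 5 4 1 2 / 2 1 3 5 4 / 5 4 2 3 1.

4 3 1 2 5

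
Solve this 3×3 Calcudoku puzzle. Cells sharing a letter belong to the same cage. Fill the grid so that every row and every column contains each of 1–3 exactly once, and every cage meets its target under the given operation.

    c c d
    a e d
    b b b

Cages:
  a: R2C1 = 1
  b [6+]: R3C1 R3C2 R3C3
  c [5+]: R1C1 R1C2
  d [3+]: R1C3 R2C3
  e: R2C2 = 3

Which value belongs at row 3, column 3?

A is a freebie, which forces R2C1 = 1.
Cage e is given, so R2C2 = 3.
Row 2 now contains 1, leaving R2C3 = 2.
Cage c's pair has sum 5; hence R1C1 = 3.
Column 2 now contains 3, leaving R1C2 = 2.
Column 3 now contains 2, so R1C3 = 1.
Column 1 already has 3, leaving R3C1 = 2.
Column 2 already has 2, which forces R3C2 = 1.
Column 3 now contains 1, leaving R3C3 = 3.
Filled in: 3 2 1 / 1 3 2 / 2 1 3.

3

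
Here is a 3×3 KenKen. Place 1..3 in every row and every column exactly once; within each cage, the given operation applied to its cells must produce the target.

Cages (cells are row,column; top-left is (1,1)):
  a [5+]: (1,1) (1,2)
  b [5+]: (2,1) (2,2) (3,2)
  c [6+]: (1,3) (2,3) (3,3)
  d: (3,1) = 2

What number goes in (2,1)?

D is a freebie; hence (3,1) = 2.
Row 3 already has 2, so (3,2) = 1.
1 is placed in row 3, so (3,3) = 3.
Column 1 now contains 2, leaving (1,1) = 3.
The two cells of cage a must have sum 5, so (1,2) = 2.
2 is placed in row 1, so (1,3) = 1.
Column 1 now contains 2, which forces (2,1) = 1.
Column 2 now contains 1; hence (2,2) = 3.
1 is placed in column 3, so (2,3) = 2.
Filled in: 3 2 1 / 1 3 2 / 2 1 3.

1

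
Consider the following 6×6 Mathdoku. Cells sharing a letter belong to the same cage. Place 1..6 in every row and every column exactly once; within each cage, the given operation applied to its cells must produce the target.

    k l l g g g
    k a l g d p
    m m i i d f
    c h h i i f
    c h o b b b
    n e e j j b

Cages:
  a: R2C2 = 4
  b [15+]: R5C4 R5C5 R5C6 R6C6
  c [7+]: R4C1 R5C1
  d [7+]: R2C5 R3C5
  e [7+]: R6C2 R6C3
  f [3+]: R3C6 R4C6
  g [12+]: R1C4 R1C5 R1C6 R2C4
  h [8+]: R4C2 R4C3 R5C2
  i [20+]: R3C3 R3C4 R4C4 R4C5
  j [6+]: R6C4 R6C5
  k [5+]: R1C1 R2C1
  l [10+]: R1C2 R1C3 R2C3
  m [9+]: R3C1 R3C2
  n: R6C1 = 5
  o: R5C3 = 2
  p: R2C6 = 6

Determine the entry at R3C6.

Cage a is given, so R2C2 = 4.
P is a freebie, leaving R2C6 = 6.
Cage o is a single given cell, which forces R5C3 = 2.
Cage n is given, so R6C1 = 5.
Row 3 needs a 1, and only R3C6 is open for it.
1 is placed in column 6; hence R4C6 = 2.
Column 6 already has 2, so R6C6 = 3.
The only place for 2 in row 3 is R3C5.
Cage d needs two cells with sum 7, so R2C5 = 5.
The two cells of cage j must have sum 6; hence R6C4 = 2.
Column 5 already has 2, leaving R6C5 = 4.
Row 2 needs a 2, and only R2C1 is open for it.
Cage k needs two cells with sum 5, so R1C1 = 3.
Row 1 already has 3, so R1C5 = 1.
1 is placed in row 1, so R1C4 = 6.
Cage g has sum 12, so R1C6 = 4.
Cage g needs sum 12, so R2C4 = 1.
Column 6 now contains 4, so R5C6 = 5.
The 3 cells of cage l must have sum 10, leaving R1C2 = 2.
Row 1 now contains 4, which forces R1C3 = 5.
Row 2 already has 1, leaving R2C3 = 3.
Column 3 now contains 5; hence R3C3 = 6.
Cage i has sum 20, so R4C5 = 6.
Row 5 already has 5; hence R5C4 = 4.
Cage b has sum 15; hence R5C5 = 3.
Column 3 now contains 6; hence R6C3 = 1.
Row 3 already has 6, which forces R3C1 = 4.
Cage m needs two cells with sum 9, so R3C2 = 5.
5 is placed in row 3; hence R3C4 = 3.
6 is placed in row 4, leaving R4C1 = 1.
The 3 cells of cage h must have sum 8, leaving R4C2 = 3.
1 is placed in column 3, so R4C3 = 4.
Column 4 already has 3, so R4C4 = 5.
Cage c needs two cells with sum 7, leaving R5C1 = 6.
Row 5 already has 3, so R5C2 = 1.
1 is placed in row 6; hence R6C2 = 6.
Completed grid: 3 2 5 6 1 4 / 2 4 3 1 5 6 / 4 5 6 3 2 1 / 1 3 4 5 6 2 / 6 1 2 4 3 5 / 5 6 1 2 4 3.

1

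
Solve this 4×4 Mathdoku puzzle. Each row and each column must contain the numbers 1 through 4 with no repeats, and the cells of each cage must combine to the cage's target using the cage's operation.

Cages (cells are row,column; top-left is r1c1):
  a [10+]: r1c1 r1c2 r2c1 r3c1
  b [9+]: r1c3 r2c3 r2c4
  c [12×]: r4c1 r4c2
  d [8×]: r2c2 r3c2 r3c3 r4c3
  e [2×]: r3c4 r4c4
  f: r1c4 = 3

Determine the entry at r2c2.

1

Cage f is a single given cell; hence r1c4 = 3.
Row 3 needs a 3, and only r3c1 is open for it.
Column 1 now contains 3, which forces r4c1 = 4.
Cage c needs two cells with product 12; hence r4c2 = 3.
Cage a needs sum 10, which forces r1c2 = 4.
4 is placed in row 1, leaving r1c3 = 2.
Column 3 already has 2, so r4c3 = 1.
1 is placed in row 4, so r4c4 = 2.
Row 1 already has 2, so r1c1 = 1.
Cage a has sum 10, so r2c1 = 2.
Row 2 already has 2, leaving r2c2 = 1.
1 is placed in column 3, leaving r2c3 = 3.
2 is placed in column 4, leaving r2c4 = 4.
Column 2 now contains 1, which forces r3c2 = 2.
1 is placed in column 3, leaving r3c3 = 4.
2 is placed in column 4, so r3c4 = 1.
The full grid is 1 4 2 3 / 2 1 3 4 / 3 2 4 1 / 4 3 1 2.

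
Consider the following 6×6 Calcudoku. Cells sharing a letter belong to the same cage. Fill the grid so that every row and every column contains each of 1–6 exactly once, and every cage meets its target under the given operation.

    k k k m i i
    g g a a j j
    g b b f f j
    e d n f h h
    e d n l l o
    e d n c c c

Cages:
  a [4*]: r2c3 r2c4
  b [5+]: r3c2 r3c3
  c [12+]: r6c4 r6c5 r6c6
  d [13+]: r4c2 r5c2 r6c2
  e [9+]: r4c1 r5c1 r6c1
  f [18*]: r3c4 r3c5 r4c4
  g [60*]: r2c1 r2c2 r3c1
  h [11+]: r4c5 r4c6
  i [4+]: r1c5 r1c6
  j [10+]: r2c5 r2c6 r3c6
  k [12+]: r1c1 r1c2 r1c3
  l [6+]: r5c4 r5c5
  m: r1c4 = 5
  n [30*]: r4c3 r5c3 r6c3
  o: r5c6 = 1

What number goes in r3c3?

Cage m is given, so r1c4 = 5.
Cage o is a single given cell, leaving r5c6 = 1.
Cage i needs two cells with sum 4, which forces r1c5 = 1.
1 is placed in column 6, so r1c6 = 3.
In column 2, 1 can only go at r3c2, so r3c2 = 1.
The two cells of cage b must have sum 5, leaving r3c3 = 4.
Column 3 already has 4, so r2c3 = 1.
Cage a needs two cells with product 4, so r2c4 = 4.
Column 4 already has 4, which forces r5c4 = 2.
Row 5 now contains 2, which forces r5c5 = 4.
The 3 cells of cage f must have product 18, so r4c4 = 1.
Cage c needs sum 12; hence r6c6 = 4.
The only place for 3 in row 2 is r2c5.
Cage f needs product 18; hence r3c4 = 3.
Column 5 already has 3; hence r3c5 = 6.
Column 5 now contains 6, so r4c5 = 5.
Row 4 already has 5, so r4c6 = 6.
Column 4 now contains 3, leaving r6c4 = 6.
5 is placed in column 5, which forces r6c5 = 2.
The 3 cells of cage n must have product 30, leaving r4c3 = 2.
Cage d has sum 13; hence r5c2 = 6.
Row 6 already has 2, so r6c1 = 1.
Column 3 now contains 2; hence r1c3 = 6.
Cage g has product 60, so r2c1 = 6.
Row 4 now contains 2; hence r4c1 = 3.
Row 4 now contains 2, which forces r4c2 = 4.
Row 5 already has 6, which forces r5c1 = 5.
Row 5 already has 5, leaving r5c3 = 3.
Cage d needs sum 13, leaving r6c2 = 3.
Column 3 already has 3, which forces r6c3 = 5.
Cage k has sum 12; hence r1c1 = 4.
Column 2 already has 4, leaving r1c2 = 2.
The 3 cells of cage g must have product 60, leaving r2c2 = 5.
5 is placed in row 2, leaving r2c6 = 2.
Column 1 already has 5, which forces r3c1 = 2.
Column 6 already has 2, leaving r3c6 = 5.
The full grid is 4 2 6 5 1 3 / 6 5 1 4 3 2 / 2 1 4 3 6 5 / 3 4 2 1 5 6 / 5 6 3 2 4 1 / 1 3 5 6 2 4.

4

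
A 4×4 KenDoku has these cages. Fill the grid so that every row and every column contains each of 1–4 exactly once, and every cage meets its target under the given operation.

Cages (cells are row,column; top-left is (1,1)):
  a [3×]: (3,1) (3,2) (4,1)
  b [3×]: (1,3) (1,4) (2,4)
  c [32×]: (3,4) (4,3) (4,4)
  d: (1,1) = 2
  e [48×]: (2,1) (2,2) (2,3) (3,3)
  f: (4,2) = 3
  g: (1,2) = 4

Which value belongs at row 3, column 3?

D is a freebie, leaving (1,1) = 2.
Cage g is given; hence (1,2) = 4.
Cage b needs product 3, leaving (1,3) = 1.
Cage b needs product 3; hence (1,4) = 3.
The 3 cells of cage b must have product 3; hence (2,4) = 1.
The 3 cells of cage a must have product 3, leaving (3,1) = 3.
The 3 cells of cage a must have product 3, leaving (3,2) = 1.
The 3 cells of cage c must have product 32, so (3,4) = 4.
The 3 cells of cage a must have product 3, which forces (4,1) = 1.
F is a freebie, leaving (4,2) = 3.
Cage c has product 32; hence (4,3) = 4.
Cage c needs product 32, so (4,4) = 2.
3 is placed in column 1, which forces (2,1) = 4.
Column 2 now contains 3; hence (2,2) = 2.
Column 3 already has 4, so (2,3) = 3.
Row 3 now contains 4, so (3,3) = 2.
Filled in: 2 4 1 3 / 4 2 3 1 / 3 1 2 4 / 1 3 4 2.

2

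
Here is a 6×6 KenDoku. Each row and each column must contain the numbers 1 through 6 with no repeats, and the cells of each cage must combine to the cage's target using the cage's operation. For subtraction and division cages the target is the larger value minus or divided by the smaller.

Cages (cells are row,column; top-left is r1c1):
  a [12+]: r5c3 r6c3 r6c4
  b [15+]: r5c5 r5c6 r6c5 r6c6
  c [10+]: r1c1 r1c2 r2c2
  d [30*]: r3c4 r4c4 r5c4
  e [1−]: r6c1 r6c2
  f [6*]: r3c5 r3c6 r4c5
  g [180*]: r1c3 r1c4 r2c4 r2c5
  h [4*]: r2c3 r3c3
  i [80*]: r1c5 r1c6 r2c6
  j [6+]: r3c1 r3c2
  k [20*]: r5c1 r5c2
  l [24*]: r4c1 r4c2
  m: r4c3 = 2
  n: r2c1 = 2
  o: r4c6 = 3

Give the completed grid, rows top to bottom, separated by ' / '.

1 3 6 2 4 5 / 2 6 1 3 5 4 / 5 1 4 6 3 2 / 6 4 2 5 1 3 / 4 5 3 1 2 6 / 3 2 5 4 6 1

Cage i has product 80, so r1c5 = 4.
Cage i needs product 80, which forces r1c6 = 5.
Cage n is given; hence r2c1 = 2.
Cage i has product 80; hence r2c6 = 4.
Cage m is given; hence r4c3 = 2.
Cage o is a single given cell; hence r4c6 = 3.
4 is placed in row 2, which forces r2c3 = 1.
Cage h's pair has product 4, leaving r3c3 = 4.
Row 4 already has 3, which forces r4c5 = 1.
Row 4 needs a 5, and only r4c4 is open for it.
Cage g needs product 180, leaving r2c5 = 5.
Row 1 needs a 2, and only r1c4 is open for it.
The only place for 2 in row 3 is r3c6.
The 3 cells of cage f must have product 6, which forces r3c5 = 3.
Row 3 needs a 6, and only r3c4 is open for it.
The 4 cells of cage g must have product 180, leaving r1c3 = 6.
6 is placed in column 4, which forces r2c4 = 3.
6 is placed in column 4, which forces r5c4 = 1.
Row 5 already has 1, so r5c6 = 6.
1 is placed in column 4; hence r6c4 = 4.
Column 6 already has 6, leaving r6c6 = 1.
Row 2 now contains 3; hence r2c2 = 6.
Column 2 already has 6, leaving r4c2 = 4.
Column 2 now contains 4, leaving r5c2 = 5.
Row 5 already has 5, leaving r5c3 = 3.
Row 5 already has 6, which forces r5c5 = 2.
5 is placed in column 2, so r6c2 = 2.
3 is placed in column 3; hence r6c3 = 5.
Cage b has sum 15, which forces r6c5 = 6.
The two cells of cage j must have sum 6, which forces r3c1 = 5.
5 is placed in column 2, which forces r3c2 = 1.
Row 4 already has 4, which forces r4c1 = 6.
Row 5 already has 5, leaving r5c1 = 4.
Row 6 already has 6, which forces r6c1 = 3.
Column 1 already has 3, so r1c1 = 1.
1 is placed in column 2; hence r1c2 = 3.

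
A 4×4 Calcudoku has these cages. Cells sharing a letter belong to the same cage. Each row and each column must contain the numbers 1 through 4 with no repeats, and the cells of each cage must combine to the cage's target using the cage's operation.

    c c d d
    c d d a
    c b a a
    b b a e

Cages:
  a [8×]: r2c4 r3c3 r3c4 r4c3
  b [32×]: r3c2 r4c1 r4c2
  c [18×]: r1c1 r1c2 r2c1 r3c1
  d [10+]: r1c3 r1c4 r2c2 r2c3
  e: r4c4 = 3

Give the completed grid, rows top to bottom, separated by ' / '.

The 4 cells of cage c must have product 18, which forces r1c2 = 3.
The 3 cells of cage b must have product 32; hence r3c2 = 4.
The 3 cells of cage b must have product 32, which forces r4c1 = 4.
The 3 cells of cage b must have product 32, so r4c2 = 2.
2 is placed in row 4, which forces r4c3 = 1.
Cage e is given; hence r4c4 = 3.
2 is placed in column 2, which forces r2c2 = 1.
The 4 cells of cage d must have sum 10, leaving r2c3 = 3.
Cage a has product 8, which forces r2c4 = 4.
1 is placed in column 3; hence r3c3 = 2.
The 4 cells of cage a must have product 8, which forces r3c4 = 1.
The 4 cells of cage c must have product 18, so r1c1 = 1.
2 is placed in column 3, which forces r1c3 = 4.
4 is placed in column 4, which forces r1c4 = 2.
Row 2 now contains 3; hence r2c1 = 2.
Row 3 now contains 1, leaving r3c1 = 3.

1 3 4 2 / 2 1 3 4 / 3 4 2 1 / 4 2 1 3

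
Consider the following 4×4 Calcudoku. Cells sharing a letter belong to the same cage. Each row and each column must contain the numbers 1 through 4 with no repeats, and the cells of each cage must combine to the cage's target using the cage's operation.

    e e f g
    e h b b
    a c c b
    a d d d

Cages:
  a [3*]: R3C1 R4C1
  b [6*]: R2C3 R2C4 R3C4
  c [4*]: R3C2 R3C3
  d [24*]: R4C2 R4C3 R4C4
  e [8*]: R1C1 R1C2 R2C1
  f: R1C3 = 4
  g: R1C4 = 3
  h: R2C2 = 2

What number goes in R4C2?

3

F is a freebie, leaving R1C3 = 4.
Cage g is a single given cell, leaving R1C4 = 3.
Cage h is given, leaving R2C2 = 2.
2 is placed in row 2, which forces R2C4 = 1.
Column 3 already has 4; hence R3C3 = 1.
Column 4 now contains 1, so R3C4 = 2.
Column 4 now contains 2, which forces R4C4 = 4.
The 3 cells of cage e must have product 8, so R1C1 = 2.
Column 2 already has 2, which forces R1C2 = 1.
Row 2 already has 1, so R2C1 = 4.
Row 2 already has 1, which forces R2C3 = 3.
1 is placed in row 3, leaving R3C1 = 3.
1 is placed in row 3, so R3C2 = 4.
Cage a needs two cells with product 3; hence R4C1 = 1.
Row 4 already has 4; hence R4C2 = 3.
The 3 cells of cage d must have product 24, leaving R4C3 = 2.
Filled in: 2 1 4 3 / 4 2 3 1 / 3 4 1 2 / 1 3 2 4.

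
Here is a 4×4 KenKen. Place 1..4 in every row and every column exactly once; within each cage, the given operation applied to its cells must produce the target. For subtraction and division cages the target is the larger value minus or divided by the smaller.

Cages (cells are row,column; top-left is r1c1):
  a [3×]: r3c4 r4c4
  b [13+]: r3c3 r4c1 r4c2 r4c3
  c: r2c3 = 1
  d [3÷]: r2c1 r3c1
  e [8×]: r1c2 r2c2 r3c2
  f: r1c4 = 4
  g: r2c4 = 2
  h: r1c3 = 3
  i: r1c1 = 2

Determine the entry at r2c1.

I is a freebie, so r1c1 = 2.
Cage h is a single given cell, leaving r1c3 = 3.
Cage f is a single given cell, leaving r1c4 = 4.
Cage c is given, so r2c3 = 1.
G is a freebie, which forces r2c4 = 2.
Cage b has sum 13; hence r3c3 = 4.
Column 3 now contains 3, leaving r4c3 = 2.
Row 1 now contains 4; hence r1c2 = 1.
1 is placed in row 2, which forces r2c1 = 3.
Row 2 now contains 2; hence r2c2 = 4.
The two cells of cage d must have quotient 3; hence r3c1 = 1.
Cage e has product 8, which forces r3c2 = 2.
1 is placed in row 3; hence r3c4 = 3.
Column 1 already has 3; hence r4c1 = 4.
4 is placed in column 2, leaving r4c2 = 3.
3 is placed in column 4, so r4c4 = 1.
The full grid is 2 1 3 4 / 3 4 1 2 / 1 2 4 3 / 4 3 2 1.

3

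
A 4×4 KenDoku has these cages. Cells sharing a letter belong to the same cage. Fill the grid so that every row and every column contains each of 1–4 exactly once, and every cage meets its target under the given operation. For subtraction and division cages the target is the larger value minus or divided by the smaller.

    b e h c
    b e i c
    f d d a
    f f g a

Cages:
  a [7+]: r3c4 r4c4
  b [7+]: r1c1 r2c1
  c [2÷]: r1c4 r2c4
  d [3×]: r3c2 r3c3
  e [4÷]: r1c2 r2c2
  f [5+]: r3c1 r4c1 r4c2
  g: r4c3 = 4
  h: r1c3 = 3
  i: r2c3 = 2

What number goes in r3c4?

Cage h is a single given cell; hence r1c3 = 3.
I is a freebie, so r2c3 = 2.
3 is placed in column 3, which forces r3c3 = 1.
Cage g is a single given cell, which forces r4c3 = 4.
4 is placed in row 4; hence r4c4 = 3.
3 is placed in row 1; hence r1c1 = 4.
4 is placed in row 1, which forces r1c2 = 1.
The two cells of cage c must have quotient 2, so r1c4 = 2.
The two cells of cage b must have sum 7, leaving r2c1 = 3.
Column 2 now contains 1, so r2c2 = 4.
4 is placed in row 2, so r2c4 = 1.
1 is placed in row 3, which forces r3c1 = 2.
1 is placed in row 3, leaving r3c2 = 3.
Column 4 already has 3, leaving r3c4 = 4.
Row 4 already has 3, which forces r4c1 = 1.
The 3 cells of cage f must have sum 5, which forces r4c2 = 2.
The full grid is 4 1 3 2 / 3 4 2 1 / 2 3 1 4 / 1 2 4 3.

4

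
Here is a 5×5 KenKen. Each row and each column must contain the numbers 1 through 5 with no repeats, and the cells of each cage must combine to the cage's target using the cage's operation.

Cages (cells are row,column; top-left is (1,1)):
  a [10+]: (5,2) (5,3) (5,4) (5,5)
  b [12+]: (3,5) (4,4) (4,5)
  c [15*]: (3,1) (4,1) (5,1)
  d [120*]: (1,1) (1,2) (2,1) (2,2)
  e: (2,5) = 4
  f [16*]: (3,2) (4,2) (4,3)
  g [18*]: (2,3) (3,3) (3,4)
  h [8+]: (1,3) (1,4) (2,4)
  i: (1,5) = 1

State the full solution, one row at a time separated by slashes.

Cage i is a single given cell, which forces (1,5) = 1.
Cage g has product 18, which forces (2,3) = 3.
Cage e is a single given cell, leaving (2,5) = 4.
Cage g needs product 18; hence (3,3) = 2.
Cage g has product 18, leaving (3,4) = 3.
3 is placed in row 3, so (3,5) = 5.
2 is placed in column 3, leaving (4,3) = 4.
Row 4 already has 4, so (4,4) = 5.
Column 3 already has 4, so (5,3) = 1.
Column 3 already has 4, leaving (1,3) = 5.
Cage h needs sum 8, which forces (1,4) = 2.
Cage h has sum 8, so (2,4) = 1.
5 is placed in row 3; hence (3,1) = 1.
2 is placed in row 3, which forces (3,2) = 4.
Cage c needs product 15, leaving (4,1) = 3.
Row 4 already has 4, which forces (4,2) = 1.
The 3 cells of cage b must have sum 12, so (4,5) = 2.
Cage c has product 15; hence (5,1) = 5.
Column 4 now contains 2, so (5,4) = 4.
2 is placed in column 5, which forces (5,5) = 3.
3 is placed in column 1, so (1,1) = 4.
4 is placed in column 2, so (1,2) = 3.
5 is placed in column 1, which forces (2,1) = 2.
Cage d needs product 120, so (2,2) = 5.
Row 5 now contains 3, which forces (5,2) = 2.

4 3 5 2 1 / 2 5 3 1 4 / 1 4 2 3 5 / 3 1 4 5 2 / 5 2 1 4 3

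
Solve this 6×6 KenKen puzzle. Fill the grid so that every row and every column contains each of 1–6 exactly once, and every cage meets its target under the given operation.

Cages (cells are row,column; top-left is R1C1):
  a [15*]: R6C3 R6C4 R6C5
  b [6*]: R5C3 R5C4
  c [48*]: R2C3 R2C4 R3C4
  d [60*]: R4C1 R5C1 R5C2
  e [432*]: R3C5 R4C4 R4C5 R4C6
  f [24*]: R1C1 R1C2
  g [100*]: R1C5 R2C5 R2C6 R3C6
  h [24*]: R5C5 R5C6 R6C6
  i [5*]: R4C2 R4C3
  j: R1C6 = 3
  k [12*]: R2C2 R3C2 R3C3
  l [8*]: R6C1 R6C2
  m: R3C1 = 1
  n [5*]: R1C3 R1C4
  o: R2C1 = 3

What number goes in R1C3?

Cage j is given, which forces R1C6 = 3.
O is a freebie, which forces R2C1 = 3.
M is a freebie, leaving R3C1 = 1.
Cage e has product 432, which forces R3C5 = 6.
The only place for 2 in row 1 is R1C5.
Cage g has product 100; hence R2C5 = 5.
Cage g needs product 100; hence R2C6 = 2.
Cage g has product 100, which forces R3C6 = 5.
Row 2 already has 2; hence R2C2 = 1.
Cage c has product 48, leaving R3C4 = 2.
Column 2 already has 1, which forces R4C2 = 5.
Row 4 now contains 5, so R4C3 = 1.
1 is placed in column 3, leaving R1C3 = 5.
The two cells of cage n must have product 5, so R1C4 = 1.
The 3 cells of cage d must have product 60, which forces R5C1 = 5.
Column 4 now contains 1; hence R5C4 = 3.
Column 3 now contains 5; hence R6C3 = 3.
Column 4 already has 3; hence R6C4 = 5.
3 is placed in row 6, which forces R6C5 = 1.
Cage k needs product 12; hence R3C2 = 3.
Column 3 now contains 3; hence R3C3 = 4.
Cage e needs product 432, so R4C5 = 3.
Cage b needs two cells with product 6; hence R5C3 = 2.
Column 5 now contains 1, which forces R5C5 = 4.
Cage h has product 24, which forces R5C6 = 1.
Cage h needs product 24, leaving R6C6 = 6.
Column 3 now contains 4; hence R2C3 = 6.
Cage c has product 48, leaving R2C4 = 4.
Cage d needs product 60, so R4C1 = 2.
Cage e needs product 432; hence R4C4 = 6.
6 is placed in column 6, so R4C6 = 4.
Row 5 already has 2; hence R5C2 = 6.
2 is placed in column 1; hence R6C1 = 4.
Row 6 already has 4, which forces R6C2 = 2.
Column 1 now contains 4, which forces R1C1 = 6.
Column 2 now contains 6; hence R1C2 = 4.
Filled in: 6 4 5 1 2 3 / 3 1 6 4 5 2 / 1 3 4 2 6 5 / 2 5 1 6 3 4 / 5 6 2 3 4 1 / 4 2 3 5 1 6.

5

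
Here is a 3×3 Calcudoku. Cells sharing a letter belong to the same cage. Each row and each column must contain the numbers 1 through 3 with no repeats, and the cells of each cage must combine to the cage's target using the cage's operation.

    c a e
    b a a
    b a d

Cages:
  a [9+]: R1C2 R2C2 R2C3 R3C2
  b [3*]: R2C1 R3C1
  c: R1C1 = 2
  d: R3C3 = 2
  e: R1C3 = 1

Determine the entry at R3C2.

1

Cage c is a single given cell, leaving R1C1 = 2.
Cage e is given, so R1C3 = 1.
The 4 cells of cage a must have sum 9; hence R2C3 = 3.
Cage d is a single given cell, so R3C3 = 2.
1 is placed in row 1; hence R1C2 = 3.
3 is placed in row 2, leaving R2C1 = 1.
Cage a needs sum 9; hence R2C2 = 2.
Cage b's pair has product 3; hence R3C1 = 3.
Cage a needs sum 9, leaving R3C2 = 1.
Completed grid: 2 3 1 / 1 2 3 / 3 1 2.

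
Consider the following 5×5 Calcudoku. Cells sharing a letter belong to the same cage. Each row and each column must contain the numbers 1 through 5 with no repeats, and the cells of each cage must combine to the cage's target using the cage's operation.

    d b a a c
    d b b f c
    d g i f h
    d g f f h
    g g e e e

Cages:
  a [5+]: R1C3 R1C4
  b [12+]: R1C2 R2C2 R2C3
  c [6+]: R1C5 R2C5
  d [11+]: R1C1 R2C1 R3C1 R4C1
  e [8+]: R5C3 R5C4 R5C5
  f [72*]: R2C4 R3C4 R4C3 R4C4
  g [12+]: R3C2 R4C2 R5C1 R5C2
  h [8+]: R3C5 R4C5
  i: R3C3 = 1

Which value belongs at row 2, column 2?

Cage i is a single given cell; hence R3C3 = 1.
The 4 cells of cage f must have product 72, which forces R4C3 = 3.
Row 4 now contains 3; hence R4C5 = 5.
5 is placed in column 5; hence R3C5 = 3.
Cage f has product 72; hence R2C4 = 3.
Cage d has sum 11, leaving R1C1 = 3.
Row 1 now contains 3, so R1C2 = 5.
Cage a's pair has sum 5, leaving R1C3 = 4.
Column 4 already has 3, leaving R1C4 = 1.
Row 1 already has 4, which forces R1C5 = 2.
Column 3 now contains 4; hence R2C3 = 5.
2 is placed in column 5, which forces R2C5 = 4.
Column 3 now contains 5; hence R5C3 = 2.
Row 5 already has 2, which forces R5C4 = 5.
2 is placed in column 5, leaving R5C5 = 1.
Row 2 already has 4, leaving R2C2 = 2.
Cage d has sum 11; hence R3C1 = 5.
Cage g needs sum 12, which forces R3C2 = 4.
Row 3 already has 4, which forces R3C4 = 2.
The 4 cells of cage g must have sum 12; hence R4C2 = 1.
Column 4 already has 2, which forces R4C4 = 4.
Row 5 now contains 1, leaving R5C1 = 4.
Cage g has sum 12, so R5C2 = 3.
2 is placed in row 2, so R2C1 = 1.
Row 4 already has 1, which forces R4C1 = 2.
Filled in: 3 5 4 1 2 / 1 2 5 3 4 / 5 4 1 2 3 / 2 1 3 4 5 / 4 3 2 5 1.

2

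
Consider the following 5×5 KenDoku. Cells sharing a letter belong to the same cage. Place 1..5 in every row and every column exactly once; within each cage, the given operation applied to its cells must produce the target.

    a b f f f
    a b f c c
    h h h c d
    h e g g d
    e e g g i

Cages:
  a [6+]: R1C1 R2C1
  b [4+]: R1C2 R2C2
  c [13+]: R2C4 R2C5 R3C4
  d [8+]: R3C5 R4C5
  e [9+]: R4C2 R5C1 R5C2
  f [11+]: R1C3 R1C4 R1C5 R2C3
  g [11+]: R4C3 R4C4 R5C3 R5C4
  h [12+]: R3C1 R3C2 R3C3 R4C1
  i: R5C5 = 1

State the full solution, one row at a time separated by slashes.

Cage i is given, leaving R5C5 = 1.
The only place for 2 in column 5 is R1C5.
In column 5, 4 can only go at R2C5, so R2C5 = 4.
The 3 cells of cage c must have sum 13, so R2C4 = 5.
Cage c needs sum 13, so R3C4 = 4.
Cage e has sum 9, so R4C2 = 2.
Column 2 now contains 2, so R3C2 = 5.
5 is placed in row 3, leaving R3C5 = 3.
3 is placed in column 5; hence R4C5 = 5.
5 is placed in column 2, leaving R5C2 = 4.
Row 5 already has 4, leaving R5C3 = 5.
5 is placed in column 3; hence R1C3 = 4.
Cage f needs sum 11, so R1C4 = 3.
The 4 cells of cage f must have sum 11; hence R2C3 = 2.
Column 3 now contains 2, which forces R3C3 = 1.
Cage h has sum 12, which forces R4C1 = 4.
Column 3 already has 1, leaving R4C3 = 3.
Column 4 already has 3, which forces R4C4 = 1.
The 3 cells of cage e must have sum 9; hence R5C1 = 3.
The 4 cells of cage g must have sum 11, which forces R5C4 = 2.
Row 1 now contains 4, which forces R1C1 = 5.
Row 1 now contains 3, so R1C2 = 1.
2 is placed in row 2; hence R2C1 = 1.
Cage b's pair has sum 4, leaving R2C2 = 3.
Row 3 now contains 1, which forces R3C1 = 2.

5 1 4 3 2 / 1 3 2 5 4 / 2 5 1 4 3 / 4 2 3 1 5 / 3 4 5 2 1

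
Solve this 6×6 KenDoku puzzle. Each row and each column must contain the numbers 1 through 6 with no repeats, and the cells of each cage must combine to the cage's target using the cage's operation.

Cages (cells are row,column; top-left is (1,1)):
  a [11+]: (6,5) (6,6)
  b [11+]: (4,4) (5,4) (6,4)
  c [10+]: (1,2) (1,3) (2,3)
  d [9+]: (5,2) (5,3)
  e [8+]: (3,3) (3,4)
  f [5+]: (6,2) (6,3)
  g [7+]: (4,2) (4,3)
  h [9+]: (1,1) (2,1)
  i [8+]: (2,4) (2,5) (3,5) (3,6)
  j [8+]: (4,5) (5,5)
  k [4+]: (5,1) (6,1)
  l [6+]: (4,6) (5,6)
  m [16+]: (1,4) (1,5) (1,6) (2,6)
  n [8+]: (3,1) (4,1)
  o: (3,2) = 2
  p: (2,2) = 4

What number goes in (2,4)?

P is a freebie, leaving (2,2) = 4.
Cage o is given, leaving (3,2) = 2.
The only place for 6 in row 3 is (3,1).
Cage h needs two cells with sum 9, which forces (1,1) = 4.
Cage h needs two cells with sum 9, so (2,1) = 5.
The two cells of cage n must have sum 8, leaving (4,1) = 2.
Column 5 needs a 4, and only (3,5) is open for it.
The 4 cells of cage i must have sum 8, leaving (3,6) = 1.
The two cells of cage l must have sum 6; hence (4,6) = 4.
Cage l needs two cells with sum 6, which forces (5,6) = 2.
Cage b has sum 11; hence (6,4) = 2.
2 is placed in column 4, leaving (2,4) = 1.
The 4 cells of cage i must have sum 8; hence (2,5) = 2.
Cage f needs two cells with sum 5; hence (6,2) = 1.
Row 6 now contains 2, leaving (6,3) = 4.
The 4 cells of cage m must have sum 16, so (1,4) = 6.
Cage m needs sum 16, which forces (1,5) = 1.
The 4 cells of cage m must have sum 16; hence (1,6) = 3.
Cage m has sum 16, which forces (2,6) = 6.
Column 2 already has 1; hence (4,2) = 6.
Cage g's pair has sum 7; hence (4,3) = 1.
The two cells of cage k must have sum 4; hence (5,1) = 1.
6 is placed in column 2, which forces (5,2) = 3.
Row 5 already has 3; hence (5,3) = 6.
6 is placed in column 4, so (5,4) = 4.
Row 5 already has 3, so (5,5) = 5.
1 is placed in row 6, so (6,1) = 3.
Column 5 already has 5, leaving (6,5) = 6.
Column 6 now contains 6, so (6,6) = 5.
Row 1 already has 3, so (1,2) = 5.
1 is placed in row 1, so (1,3) = 2.
Row 2 already has 6; hence (2,3) = 3.
3 is placed in column 3, which forces (3,3) = 5.
Row 3 already has 5; hence (3,4) = 3.
The 3 cells of cage b must have sum 11, leaving (4,4) = 5.
Column 5 already has 5, so (4,5) = 3.
Filled in: 4 5 2 6 1 3 / 5 4 3 1 2 6 / 6 2 5 3 4 1 / 2 6 1 5 3 4 / 1 3 6 4 5 2 / 3 1 4 2 6 5.

1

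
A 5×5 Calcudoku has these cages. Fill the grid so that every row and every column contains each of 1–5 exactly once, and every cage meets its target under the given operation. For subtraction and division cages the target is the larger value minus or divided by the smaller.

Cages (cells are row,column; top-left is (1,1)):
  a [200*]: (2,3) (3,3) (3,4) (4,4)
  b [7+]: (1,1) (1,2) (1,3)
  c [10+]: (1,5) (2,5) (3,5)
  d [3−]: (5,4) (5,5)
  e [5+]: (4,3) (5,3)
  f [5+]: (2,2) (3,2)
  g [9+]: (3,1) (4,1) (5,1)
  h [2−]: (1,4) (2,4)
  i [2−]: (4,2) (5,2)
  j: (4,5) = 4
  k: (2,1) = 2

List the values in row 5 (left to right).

Cage k is given; hence (2,1) = 2.
Cage j is a single given cell, leaving (4,5) = 4.
In column 1, 4 can only go at (1,1), so (1,1) = 4.
In column 5, 1 can only go at (5,5), so (5,5) = 1.
The two cells of cage d must have difference 3; hence (5,4) = 4.
The only place for 2 in row 5 is (5,3).
Cage b needs sum 7, so (1,2) = 2.
Column 3 now contains 2, which forces (1,3) = 1.
Column 3 now contains 2, which forces (4,3) = 3.
The 3 cells of cage c must have sum 10; hence (3,5) = 2.
Cage i needs two cells with difference 2, which forces (5,2) = 3.
The 4 cells of cage a must have product 200; hence (2,3) = 5.
Row 2 now contains 5, which forces (2,5) = 3.
The 3 cells of cage g must have sum 9, leaving (3,1) = 3.
The 4 cells of cage a must have product 200, so (3,3) = 4.
Row 3 already has 2, so (3,4) = 5.
Cage g has sum 9, leaving (4,1) = 1.
Row 4 already has 1, which forces (4,2) = 5.
Cage a has product 200, so (4,4) = 2.
Row 5 already has 3, which forces (5,1) = 5.
Column 4 already has 5; hence (1,4) = 3.
Column 5 now contains 3, so (1,5) = 5.
The two cells of cage f must have sum 5, leaving (2,2) = 4.
Row 2 already has 3, leaving (2,4) = 1.
Row 3 already has 4, so (3,2) = 1.
The full grid is 4 2 1 3 5 / 2 4 5 1 3 / 3 1 4 5 2 / 1 5 3 2 4 / 5 3 2 4 1.

5 3 2 4 1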